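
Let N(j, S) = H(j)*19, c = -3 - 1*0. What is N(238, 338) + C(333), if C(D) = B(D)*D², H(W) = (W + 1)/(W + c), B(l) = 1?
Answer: 26063456/235 ≈ 1.1091e+5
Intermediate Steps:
c = -3 (c = -3 + 0 = -3)
H(W) = (1 + W)/(-3 + W) (H(W) = (W + 1)/(W - 3) = (1 + W)/(-3 + W))
C(D) = D² (C(D) = 1*D² = D²)
N(j, S) = 19*(1 + j)/(-3 + j) (N(j, S) = ((1 + j)/(-3 + j))*19 = 19*(1 + j)/(-3 + j))
N(238, 338) + C(333) = 19*(1 + 238)/(-3 + 238) + 333² = 19*239/235 + 110889 = 19*(1/235)*239 + 110889 = 4541/235 + 110889 = 26063456/235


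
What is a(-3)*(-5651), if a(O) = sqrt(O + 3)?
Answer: 0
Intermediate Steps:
a(O) = sqrt(3 + O)
a(-3)*(-5651) = sqrt(3 - 3)*(-5651) = sqrt(0)*(-5651) = 0*(-5651) = 0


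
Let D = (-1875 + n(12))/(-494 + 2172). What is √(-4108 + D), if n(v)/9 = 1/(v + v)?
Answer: I*√46279901971/3356 ≈ 64.102*I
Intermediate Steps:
n(v) = 9/(2*v) (n(v) = 9/(v + v) = 9/((2*v)) = 9*(1/(2*v)) = 9/(2*v))
D = -14997/13424 (D = (-1875 + (9/2)/12)/(-494 + 2172) = (-1875 + (9/2)*(1/12))/1678 = (-1875 + 3/8)*(1/1678) = -14997/8*1/1678 = -14997/13424 ≈ -1.1172)
√(-4108 + D) = √(-4108 - 14997/13424) = √(-55160789/13424) = I*√46279901971/3356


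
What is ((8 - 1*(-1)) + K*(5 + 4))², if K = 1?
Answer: 324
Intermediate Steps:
((8 - 1*(-1)) + K*(5 + 4))² = ((8 - 1*(-1)) + 1*(5 + 4))² = ((8 + 1) + 1*9)² = (9 + 9)² = 18² = 324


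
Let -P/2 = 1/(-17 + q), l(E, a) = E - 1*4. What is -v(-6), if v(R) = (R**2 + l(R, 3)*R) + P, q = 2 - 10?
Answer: -2402/25 ≈ -96.080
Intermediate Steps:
l(E, a) = -4 + E (l(E, a) = E - 4 = -4 + E)
q = -8
P = 2/25 (P = -2/(-17 - 8) = -2/(-25) = -2*(-1/25) = 2/25 ≈ 0.080000)
v(R) = 2/25 + R**2 + R*(-4 + R) (v(R) = (R**2 + (-4 + R)*R) + 2/25 = (R**2 + R*(-4 + R)) + 2/25 = 2/25 + R**2 + R*(-4 + R))
-v(-6) = -(2/25 - 4*(-6) + 2*(-6)**2) = -(2/25 + 24 + 2*36) = -(2/25 + 24 + 72) = -1*2402/25 = -2402/25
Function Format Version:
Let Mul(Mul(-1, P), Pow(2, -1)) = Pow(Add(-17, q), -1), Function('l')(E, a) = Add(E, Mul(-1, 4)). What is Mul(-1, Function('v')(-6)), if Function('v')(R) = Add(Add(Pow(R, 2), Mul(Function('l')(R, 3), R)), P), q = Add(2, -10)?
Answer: Rational(-2402, 25) ≈ -96.080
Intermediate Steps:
Function('l')(E, a) = Add(-4, E) (Function('l')(E, a) = Add(E, -4) = Add(-4, E))
q = -8
P = Rational(2, 25) (P = Mul(-2, Pow(Add(-17, -8), -1)) = Mul(-2, Pow(-25, -1)) = Mul(-2, Rational(-1, 25)) = Rational(2, 25) ≈ 0.080000)
Function('v')(R) = Add(Rational(2, 25), Pow(R, 2), Mul(R, Add(-4, R))) (Function('v')(R) = Add(Add(Pow(R, 2), Mul(Add(-4, R), R)), Rational(2, 25)) = Add(Add(Pow(R, 2), Mul(R, Add(-4, R))), Rational(2, 25)) = Add(Rational(2, 25), Pow(R, 2), Mul(R, Add(-4, R))))
Mul(-1, Function('v')(-6)) = Mul(-1, Add(Rational(2, 25), Mul(-4, -6), Mul(2, Pow(-6, 2)))) = Mul(-1, Add(Rational(2, 25), 24, Mul(2, 36))) = Mul(-1, Add(Rational(2, 25), 24, 72)) = Mul(-1, Rational(2402, 25)) = Rational(-2402, 25)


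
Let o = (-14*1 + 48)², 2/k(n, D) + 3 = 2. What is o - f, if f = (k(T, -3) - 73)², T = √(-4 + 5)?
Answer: -4469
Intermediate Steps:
T = 1 (T = √1 = 1)
k(n, D) = -2 (k(n, D) = 2/(-3 + 2) = 2/(-1) = 2*(-1) = -2)
f = 5625 (f = (-2 - 73)² = (-75)² = 5625)
o = 1156 (o = (-14 + 48)² = 34² = 1156)
o - f = 1156 - 1*5625 = 1156 - 5625 = -4469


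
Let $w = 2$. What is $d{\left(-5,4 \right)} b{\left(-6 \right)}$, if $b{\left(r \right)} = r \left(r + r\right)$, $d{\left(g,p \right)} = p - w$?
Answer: $144$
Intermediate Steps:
$d{\left(g,p \right)} = -2 + p$ ($d{\left(g,p \right)} = p - 2 = -2 + p$)
$b{\left(r \right)} = 2 r^{2}$ ($b{\left(r \right)} = r 2 r = 2 r^{2}$)
$d{\left(-5,4 \right)} b{\left(-6 \right)} = \left(-2 + 4\right) 2 \left(-6\right)^{2} = 2 \cdot 2 \cdot 36 = 2 \cdot 72 = 144$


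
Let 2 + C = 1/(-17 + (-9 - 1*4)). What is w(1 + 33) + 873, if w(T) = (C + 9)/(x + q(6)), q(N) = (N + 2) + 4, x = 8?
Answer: 524009/600 ≈ 873.35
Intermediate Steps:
C = -61/30 (C = -2 + 1/(-17 + (-9 - 1*4)) = -2 + 1/(-17 + (-9 - 4)) = -2 + 1/(-17 - 13) = -2 + 1/(-30) = -2 - 1/30 = -61/30 ≈ -2.0333)
q(N) = 6 + N (q(N) = (2 + N) + 4 = 6 + N)
w(T) = 209/600 (w(T) = (-61/30 + 9)/(8 + (6 + 6)) = 209/(30*(8 + 12)) = (209/30)/20 = (209/30)*(1/20) = 209/600)
w(1 + 33) + 873 = 209/600 + 873 = 524009/600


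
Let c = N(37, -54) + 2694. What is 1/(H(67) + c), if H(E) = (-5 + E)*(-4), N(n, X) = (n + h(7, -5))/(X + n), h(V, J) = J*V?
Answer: 17/41580 ≈ 0.00040885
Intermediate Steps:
N(n, X) = (-35 + n)/(X + n) (N(n, X) = (n - 5*7)/(X + n) = (n - 35)/(X + n) = (-35 + n)/(X + n))
c = 45796/17 (c = (-35 + 37)/(-54 + 37) + 2694 = 2/(-17) + 2694 = -1/17*2 + 2694 = -2/17 + 2694 = 45796/17 ≈ 2693.9)
H(E) = 20 - 4*E
1/(H(67) + c) = 1/((20 - 4*67) + 45796/17) = 1/((20 - 268) + 45796/17) = 1/(-248 + 45796/17) = 1/(41580/17) = 17/41580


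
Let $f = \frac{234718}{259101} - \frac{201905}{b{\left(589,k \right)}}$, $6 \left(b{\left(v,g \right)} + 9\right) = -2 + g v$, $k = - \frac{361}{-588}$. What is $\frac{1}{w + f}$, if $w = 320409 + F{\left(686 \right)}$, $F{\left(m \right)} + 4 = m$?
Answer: $\frac{46560708801}{14765703686716369} \approx 3.1533 \cdot 10^{-6}$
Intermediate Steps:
$F{\left(m \right)} = -4 + m$
$k = \frac{361}{588}$ ($k = \left(-361\right) \left(- \frac{1}{588}\right) = \frac{361}{588} \approx 0.61395$)
$b{\left(v,g \right)} = - \frac{28}{3} + \frac{g v}{6}$ ($b{\left(v,g \right)} = -9 + \frac{-2 + g v}{6} = -9 + \left(- \frac{1}{3} + \frac{g v}{6}\right) = - \frac{28}{3} + \frac{g v}{6}$)
$w = 321091$ ($w = 320409 + \left(-4 + 686\right) = 320409 + 682 = 321091$)
$f = - \frac{184520862905522}{46560708801}$ ($f = \frac{234718}{259101} - \frac{201905}{- \frac{28}{3} + \frac{1}{6} \cdot \frac{361}{588} \cdot 589} = 234718 \cdot \frac{1}{259101} - \frac{201905}{- \frac{28}{3} + \frac{212629}{3528}} = \frac{234718}{259101} - \frac{201905}{\frac{179701}{3528}} = \frac{234718}{259101} - \frac{712320840}{179701} = - \frac{184520862905522}{46560708801} \approx -3963.0$)
$\frac{1}{w + f} = \frac{1}{321091 - \frac{184520862905522}{46560708801}} = \frac{1}{\frac{14765703686716369}{46560708801}} = \frac{46560708801}{14765703686716369}$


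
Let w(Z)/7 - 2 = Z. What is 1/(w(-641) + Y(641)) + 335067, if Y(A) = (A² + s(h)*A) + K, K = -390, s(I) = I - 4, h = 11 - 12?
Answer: 134969343472/402813 ≈ 3.3507e+5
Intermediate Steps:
w(Z) = 14 + 7*Z
h = -1
s(I) = -4 + I
Y(A) = -390 + A² - 5*A (Y(A) = (A² + (-4 - 1)*A) - 390 = (A² - 5*A) - 390 = -390 + A² - 5*A)
1/(w(-641) + Y(641)) + 335067 = 1/((14 + 7*(-641)) + (-390 + 641² - 5*641)) + 335067 = 1/((14 - 4487) + (-390 + 410881 - 3205)) + 335067 = 1/(-4473 + 407286) + 335067 = 1/402813 + 335067 = 134969343472/402813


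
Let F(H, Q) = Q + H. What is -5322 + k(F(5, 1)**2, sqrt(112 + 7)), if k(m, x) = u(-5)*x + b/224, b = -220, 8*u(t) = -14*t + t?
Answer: -298087/56 + 65*sqrt(119)/8 ≈ -5234.4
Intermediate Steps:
u(t) = -13*t/8 (u(t) = (-14*t + t)/8 = (-13*t)/8 = -13*t/8)
F(H, Q) = H + Q
k(m, x) = -55/56 + 65*x/8 (k(m, x) = (-13/8*(-5))*x - 220/224 = 65*x/8 - 220*1/224 = 65*x/8 - 55/56 = -55/56 + 65*x/8)
-5322 + k(F(5, 1)**2, sqrt(112 + 7)) = -5322 + (-55/56 + 65*sqrt(112 + 7)/8) = -5322 + (-55/56 + 65*sqrt(119)/8) = -298087/56 + 65*sqrt(119)/8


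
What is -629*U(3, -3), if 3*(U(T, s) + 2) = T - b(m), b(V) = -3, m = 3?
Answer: 0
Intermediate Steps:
U(T, s) = -1 + T/3 (U(T, s) = -2 + (T - 1*(-3))/3 = -2 + (T + 3)/3 = -2 + (3 + T)/3 = -2 + (1 + T/3) = -1 + T/3)
-629*U(3, -3) = -629*(-1 + (1/3)*3) = -629*(-1 + 1) = -629*0 = 0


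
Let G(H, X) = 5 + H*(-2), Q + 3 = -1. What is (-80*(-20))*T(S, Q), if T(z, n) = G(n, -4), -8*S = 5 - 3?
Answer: 20800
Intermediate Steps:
Q = -4 (Q = -3 - 1 = -4)
S = -¼ (S = -(5 - 3)/8 = -⅛*2 = -¼ ≈ -0.25000)
G(H, X) = 5 - 2*H
T(z, n) = 5 - 2*n
(-80*(-20))*T(S, Q) = (-80*(-20))*(5 - 2*(-4)) = 1600*(5 + 8) = 1600*13 = 20800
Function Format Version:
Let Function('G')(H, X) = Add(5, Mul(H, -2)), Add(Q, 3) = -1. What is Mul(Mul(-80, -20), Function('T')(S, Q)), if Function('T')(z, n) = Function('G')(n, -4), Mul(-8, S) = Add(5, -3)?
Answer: 20800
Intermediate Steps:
Q = -4 (Q = Add(-3, -1) = -4)
S = Rational(-1, 4) (S = Mul(Rational(-1, 8), Add(5, -3)) = Mul(Rational(-1, 8), 2) = Rational(-1, 4) ≈ -0.25000)
Function('G')(H, X) = Add(5, Mul(-2, H))
Function('T')(z, n) = Add(5, Mul(-2, n))
Mul(Mul(-80, -20), Function('T')(S, Q)) = Mul(Mul(-80, -20), Add(5, Mul(-2, -4))) = Mul(1600, Add(5, 8)) = Mul(1600, 13) = 20800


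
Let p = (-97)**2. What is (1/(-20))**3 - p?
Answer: -75272001/8000 ≈ -9409.0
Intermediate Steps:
p = 9409
(1/(-20))**3 - p = (1/(-20))**3 - 1*9409 = (1*(-1/20))**3 - 9409 = (-1/20)**3 - 9409 = -1/8000 - 9409 = -75272001/8000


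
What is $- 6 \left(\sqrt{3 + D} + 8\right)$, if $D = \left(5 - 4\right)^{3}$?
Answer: $-60$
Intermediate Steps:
$D = 1$ ($D = 1^{3} = 1$)
$- 6 \left(\sqrt{3 + D} + 8\right) = - 6 \left(\sqrt{3 + 1} + 8\right) = - 6 \left(\sqrt{4} + 8\right) = - 6 \left(2 + 8\right) = \left(-6\right) 10 = -60$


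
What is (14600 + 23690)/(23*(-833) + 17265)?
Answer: -19145/947 ≈ -20.216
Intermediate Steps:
(14600 + 23690)/(23*(-833) + 17265) = 38290/(-19159 + 17265) = 38290/(-1894) = 38290*(-1/1894) = -19145/947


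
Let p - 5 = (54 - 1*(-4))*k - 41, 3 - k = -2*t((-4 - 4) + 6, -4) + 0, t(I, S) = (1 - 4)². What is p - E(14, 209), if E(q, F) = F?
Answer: 973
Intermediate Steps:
t(I, S) = 9 (t(I, S) = (-3)² = 9)
k = 21 (k = 3 - (-2*9 + 0) = 3 - (-18 + 0) = 3 - 1*(-18) = 3 + 18 = 21)
p = 1182 (p = 5 + ((54 - 1*(-4))*21 - 41) = 5 + ((54 + 4)*21 - 41) = 5 + (58*21 - 41) = 5 + (1218 - 41) = 5 + 1177 = 1182)
p - E(14, 209) = 1182 - 1*209 = 1182 - 209 = 973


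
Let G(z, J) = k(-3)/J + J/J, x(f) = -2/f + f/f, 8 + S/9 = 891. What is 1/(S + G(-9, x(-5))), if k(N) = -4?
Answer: 7/55616 ≈ 0.00012586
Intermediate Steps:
S = 7947 (S = -72 + 9*891 = -72 + 8019 = 7947)
x(f) = 1 - 2/f (x(f) = -2/f + 1 = 1 - 2/f)
G(z, J) = 1 - 4/J (G(z, J) = -4/J + J/J = -4/J + 1 = 1 - 4/J)
1/(S + G(-9, x(-5))) = 1/(7947 + (-4 + (-2 - 5)/(-5))/(((-2 - 5)/(-5)))) = 1/(7947 + (-4 - ⅕*(-7))/((-⅕*(-7)))) = 1/(7947 + (-4 + 7/5)/(7/5)) = 1/(7947 + (5/7)*(-13/5)) = 1/(7947 - 13/7) = 1/(55616/7) = 7/55616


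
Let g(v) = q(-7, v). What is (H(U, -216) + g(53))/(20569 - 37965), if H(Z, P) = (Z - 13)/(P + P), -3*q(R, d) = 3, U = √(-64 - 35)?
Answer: 419/7515072 + I*√11/2505024 ≈ 5.5755e-5 + 1.324e-6*I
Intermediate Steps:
U = 3*I*√11 (U = √(-99) = 3*I*√11 ≈ 9.9499*I)
q(R, d) = -1 (q(R, d) = -⅓*3 = -1)
g(v) = -1
H(Z, P) = (-13 + Z)/(2*P) (H(Z, P) = (-13 + Z)/((2*P)) = (-13 + Z)*(1/(2*P)) = (-13 + Z)/(2*P))
(H(U, -216) + g(53))/(20569 - 37965) = ((½)*(-13 + 3*I*√11)/(-216) - 1)/(20569 - 37965) = ((½)*(-1/216)*(-13 + 3*I*√11) - 1)/(-17396) = ((13/432 - I*√11/144) - 1)*(-1/17396) = (-419/432 - I*√11/144)*(-1/17396) = 419/7515072 + I*√11/2505024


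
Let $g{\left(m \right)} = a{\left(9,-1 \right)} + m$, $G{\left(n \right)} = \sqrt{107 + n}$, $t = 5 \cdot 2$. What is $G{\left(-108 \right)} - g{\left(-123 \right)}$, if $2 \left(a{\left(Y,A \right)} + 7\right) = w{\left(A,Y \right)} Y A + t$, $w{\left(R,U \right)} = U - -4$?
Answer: $\frac{367}{2} + i \approx 183.5 + 1.0 i$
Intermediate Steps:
$w{\left(R,U \right)} = 4 + U$ ($w{\left(R,U \right)} = U + 4 = 4 + U$)
$t = 10$
$a{\left(Y,A \right)} = -2 + \frac{A Y \left(4 + Y\right)}{2}$ ($a{\left(Y,A \right)} = -7 + \frac{\left(4 + Y\right) Y A + 10}{2} = -7 + \frac{Y \left(4 + Y\right) A + 10}{2} = -7 + \frac{A Y \left(4 + Y\right) + 10}{2} = -7 + \frac{10 + A Y \left(4 + Y\right)}{2} = -7 + \left(5 + \frac{A Y \left(4 + Y\right)}{2}\right) = -2 + \frac{A Y \left(4 + Y\right)}{2}$)
$g{\left(m \right)} = - \frac{121}{2} + m$ ($g{\left(m \right)} = \left(-2 + \frac{1}{2} \left(-1\right) 9 \left(4 + 9\right)\right) + m = \left(-2 + \frac{1}{2} \left(-1\right) 9 \cdot 13\right) + m = \left(-2 - \frac{117}{2}\right) + m = - \frac{121}{2} + m$)
$G{\left(-108 \right)} - g{\left(-123 \right)} = \sqrt{107 - 108} - \left(- \frac{121}{2} - 123\right) = \sqrt{-1} - - \frac{367}{2} = i + \frac{367}{2} = \frac{367}{2} + i$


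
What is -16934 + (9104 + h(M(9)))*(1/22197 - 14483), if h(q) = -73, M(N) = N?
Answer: -2903654087648/22197 ≈ -1.3081e+8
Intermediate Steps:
-16934 + (9104 + h(M(9)))*(1/22197 - 14483) = -16934 + (9104 - 73)*(1/22197 - 14483) = -16934 + 9031*(1/22197 - 14483) = -16934 + 9031*(-321479150/22197) = -16934 - 2903278203650/22197 = -2903654087648/22197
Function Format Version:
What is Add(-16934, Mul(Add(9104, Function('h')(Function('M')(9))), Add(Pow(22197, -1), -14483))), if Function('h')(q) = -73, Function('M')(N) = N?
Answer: Rational(-2903654087648, 22197) ≈ -1.3081e+8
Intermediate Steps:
Add(-16934, Mul(Add(9104, Function('h')(Function('M')(9))), Add(Pow(22197, -1), -14483))) = Add(-16934, Mul(Add(9104, -73), Add(Pow(22197, -1), -14483))) = Add(-16934, Mul(9031, Add(Rational(1, 22197), -14483))) = Add(-16934, Mul(9031, Rational(-321479150, 22197))) = Add(-16934, Rational(-2903278203650, 22197)) = Rational(-2903654087648, 22197)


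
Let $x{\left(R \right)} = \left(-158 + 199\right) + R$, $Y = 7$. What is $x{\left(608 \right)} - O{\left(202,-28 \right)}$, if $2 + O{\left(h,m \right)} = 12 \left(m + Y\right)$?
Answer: $903$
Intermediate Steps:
$x{\left(R \right)} = 41 + R$
$O{\left(h,m \right)} = 82 + 12 m$ ($O{\left(h,m \right)} = -2 + 12 \left(m + 7\right) = -2 + 12 \left(7 + m\right) = -2 + \left(84 + 12 m\right) = 82 + 12 m$)
$x{\left(608 \right)} - O{\left(202,-28 \right)} = \left(41 + 608\right) - \left(82 + 12 \left(-28\right)\right) = 649 - \left(82 - 336\right) = 649 - -254 = 649 + 254 = 903$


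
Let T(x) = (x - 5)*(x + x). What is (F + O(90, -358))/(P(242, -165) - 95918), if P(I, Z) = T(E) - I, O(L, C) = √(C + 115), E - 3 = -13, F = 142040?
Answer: -7102/4793 - 9*I*√3/95860 ≈ -1.4817 - 0.00016262*I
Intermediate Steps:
E = -10 (E = 3 - 13 = -10)
T(x) = 2*x*(-5 + x) (T(x) = (-5 + x)*(2*x) = 2*x*(-5 + x))
O(L, C) = √(115 + C)
P(I, Z) = 300 - I (P(I, Z) = 2*(-10)*(-5 - 10) - I = 2*(-10)*(-15) - I = 300 - I)
(F + O(90, -358))/(P(242, -165) - 95918) = (142040 + √(115 - 358))/((300 - 1*242) - 95918) = (142040 + √(-243))/((300 - 242) - 95918) = (142040 + 9*I*√3)/(58 - 95918) = (142040 + 9*I*√3)/(-95860) = (142040 + 9*I*√3)*(-1/95860) = -7102/4793 - 9*I*√3/95860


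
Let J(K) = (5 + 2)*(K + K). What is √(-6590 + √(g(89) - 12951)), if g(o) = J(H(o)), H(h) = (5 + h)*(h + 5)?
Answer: √(-6590 + √110753) ≈ 79.103*I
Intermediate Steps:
H(h) = (5 + h)² (H(h) = (5 + h)*(5 + h) = (5 + h)²)
J(K) = 14*K (J(K) = 7*(2*K) = 14*K)
g(o) = 14*(5 + o)²
√(-6590 + √(g(89) - 12951)) = √(-6590 + √(14*(5 + 89)² - 12951)) = √(-6590 + √(14*94² - 12951)) = √(-6590 + √(14*8836 - 12951)) = √(-6590 + √(123704 - 12951)) = √(-6590 + √110753)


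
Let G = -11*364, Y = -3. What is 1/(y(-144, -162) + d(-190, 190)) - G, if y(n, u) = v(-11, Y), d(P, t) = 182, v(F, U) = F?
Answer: 684685/171 ≈ 4004.0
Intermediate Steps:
y(n, u) = -11
G = -4004
1/(y(-144, -162) + d(-190, 190)) - G = 1/(-11 + 182) - 1*(-4004) = 1/171 + 4004 = 684685/171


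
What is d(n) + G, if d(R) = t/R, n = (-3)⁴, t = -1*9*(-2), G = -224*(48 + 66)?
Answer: -229822/9 ≈ -25536.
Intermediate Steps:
G = -25536 (G = -224*114 = -25536)
t = 18 (t = -9*(-2) = 18)
n = 81
d(R) = 18/R
d(n) + G = 18/81 - 25536 = 18*(1/81) - 25536 = 2/9 - 25536 = -229822/9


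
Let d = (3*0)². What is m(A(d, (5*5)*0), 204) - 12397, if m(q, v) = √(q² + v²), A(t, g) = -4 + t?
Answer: -12397 + 4*√2602 ≈ -12193.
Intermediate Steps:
d = 0 (d = 0² = 0)
m(A(d, (5*5)*0), 204) - 12397 = √((-4 + 0)² + 204²) - 12397 = √((-4)² + 41616) - 12397 = √(16 + 41616) - 12397 = √41632 - 12397 = 4*√2602 - 12397 = -12397 + 4*√2602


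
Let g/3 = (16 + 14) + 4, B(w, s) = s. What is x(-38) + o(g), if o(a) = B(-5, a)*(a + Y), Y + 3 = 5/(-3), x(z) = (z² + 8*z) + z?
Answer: 11030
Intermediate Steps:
x(z) = z² + 9*z
Y = -14/3 (Y = -3 + 5/(-3) = -3 + 5*(-⅓) = -3 - 5/3 = -14/3 ≈ -4.6667)
g = 102 (g = 3*((16 + 14) + 4) = 3*(30 + 4) = 3*34 = 102)
o(a) = a*(-14/3 + a) (o(a) = a*(a - 14/3) = a*(-14/3 + a))
x(-38) + o(g) = -38*(9 - 38) + (⅓)*102*(-14 + 3*102) = -38*(-29) + (⅓)*102*(-14 + 306) = 1102 + (⅓)*102*292 = 1102 + 9928 = 11030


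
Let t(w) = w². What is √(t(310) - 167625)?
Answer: 5*I*√2861 ≈ 267.44*I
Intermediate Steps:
√(t(310) - 167625) = √(310² - 167625) = √(96100 - 167625) = √(-71525) = 5*I*√2861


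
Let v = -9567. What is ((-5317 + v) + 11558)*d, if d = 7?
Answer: -23282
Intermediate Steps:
((-5317 + v) + 11558)*d = ((-5317 - 9567) + 11558)*7 = (-14884 + 11558)*7 = -3326*7 = -23282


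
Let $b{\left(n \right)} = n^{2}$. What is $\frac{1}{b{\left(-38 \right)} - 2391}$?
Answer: $- \frac{1}{947} \approx -0.001056$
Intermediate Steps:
$\frac{1}{b{\left(-38 \right)} - 2391} = \frac{1}{\left(-38\right)^{2} - 2391} = \frac{1}{1444 - 2391} = \frac{1}{-947} = - \frac{1}{947}$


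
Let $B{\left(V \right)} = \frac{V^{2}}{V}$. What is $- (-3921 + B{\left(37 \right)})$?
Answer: $3884$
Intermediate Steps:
$B{\left(V \right)} = V$
$- (-3921 + B{\left(37 \right)}) = - (-3921 + 37) = \left(-1\right) \left(-3884\right) = 3884$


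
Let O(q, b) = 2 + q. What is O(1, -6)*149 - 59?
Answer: 388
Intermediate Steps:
O(1, -6)*149 - 59 = (2 + 1)*149 - 59 = 3*149 - 59 = 447 - 59 = 388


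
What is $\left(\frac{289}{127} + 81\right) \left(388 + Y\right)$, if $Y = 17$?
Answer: $\frac{4283280}{127} \approx 33727.0$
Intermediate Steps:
$\left(\frac{289}{127} + 81\right) \left(388 + Y\right) = \left(\frac{289}{127} + 81\right) \left(388 + 17\right) = \left(289 \cdot \frac{1}{127} + 81\right) 405 = \left(\frac{289}{127} + 81\right) 405 = \frac{10576}{127} \cdot 405 = \frac{4283280}{127}$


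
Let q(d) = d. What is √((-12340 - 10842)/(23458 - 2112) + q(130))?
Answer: √14684970027/10673 ≈ 11.354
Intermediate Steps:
√((-12340 - 10842)/(23458 - 2112) + q(130)) = √((-12340 - 10842)/(23458 - 2112) + 130) = √(-23182/21346 + 130) = √(-23182*1/21346 + 130) = √(-11591/10673 + 130) = √(1375899/10673) = √14684970027/10673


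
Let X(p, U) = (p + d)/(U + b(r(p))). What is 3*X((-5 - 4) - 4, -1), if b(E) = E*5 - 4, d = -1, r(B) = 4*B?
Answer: 42/265 ≈ 0.15849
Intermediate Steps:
b(E) = -4 + 5*E (b(E) = 5*E - 4 = -4 + 5*E)
X(p, U) = (-1 + p)/(-4 + U + 20*p) (X(p, U) = (p - 1)/(U + (-4 + 5*(4*p))) = (-1 + p)/(U + (-4 + 20*p)) = (-1 + p)/(-4 + U + 20*p))
3*X((-5 - 4) - 4, -1) = 3*((-1 + ((-5 - 4) - 4))/(-4 - 1 + 20*((-5 - 4) - 4))) = 3*((-1 + (-9 - 4))/(-4 - 1 + 20*(-9 - 4))) = 3*((-1 - 13)/(-4 - 1 + 20*(-13))) = 3*(-14/(-4 - 1 - 260)) = 3*(-14/(-265)) = 3*(-1/265*(-14)) = 3*(14/265) = 42/265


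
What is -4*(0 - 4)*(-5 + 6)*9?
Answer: 144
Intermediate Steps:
-4*(0 - 4)*(-5 + 6)*9 = -(-16)*9 = -4*(-4)*9 = 16*9 = 144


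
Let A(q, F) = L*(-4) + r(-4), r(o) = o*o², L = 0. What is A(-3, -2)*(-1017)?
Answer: 65088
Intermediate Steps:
r(o) = o³
A(q, F) = -64 (A(q, F) = 0*(-4) + (-4)³ = 0 - 64 = -64)
A(-3, -2)*(-1017) = -64*(-1017) = 65088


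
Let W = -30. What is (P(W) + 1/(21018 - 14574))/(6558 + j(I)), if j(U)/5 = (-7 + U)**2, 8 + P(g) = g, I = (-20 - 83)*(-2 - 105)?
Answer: -244871/3908592334872 ≈ -6.2649e-8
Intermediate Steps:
I = 11021 (I = -103*(-107) = 11021)
P(g) = -8 + g
j(U) = 5*(-7 + U)**2
(P(W) + 1/(21018 - 14574))/(6558 + j(I)) = ((-8 - 30) + 1/(21018 - 14574))/(6558 + 5*(-7 + 11021)**2) = (-38 + 1/6444)/(6558 + 5*11014**2) = (-38 + 1/6444)/(6558 + 5*121308196) = -244871/(6444*(6558 + 606540980)) = -244871/6444/606547538 = -244871/6444*1/606547538 = -244871/3908592334872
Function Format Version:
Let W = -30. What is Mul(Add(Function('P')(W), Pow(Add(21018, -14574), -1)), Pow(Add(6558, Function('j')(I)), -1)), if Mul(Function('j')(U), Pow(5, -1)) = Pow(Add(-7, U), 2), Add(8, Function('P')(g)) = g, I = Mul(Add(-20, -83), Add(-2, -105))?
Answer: Rational(-244871, 3908592334872) ≈ -6.2649e-8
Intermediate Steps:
I = 11021 (I = Mul(-103, -107) = 11021)
Function('P')(g) = Add(-8, g)
Function('j')(U) = Mul(5, Pow(Add(-7, U), 2))
Mul(Add(Function('P')(W), Pow(Add(21018, -14574), -1)), Pow(Add(6558, Function('j')(I)), -1)) = Mul(Add(Add(-8, -30), Pow(Add(21018, -14574), -1)), Pow(Add(6558, Mul(5, Pow(Add(-7, 11021), 2))), -1)) = Mul(Add(-38, Pow(6444, -1)), Pow(Add(6558, Mul(5, Pow(11014, 2))), -1)) = Mul(Add(-38, Rational(1, 6444)), Pow(Add(6558, Mul(5, 121308196)), -1)) = Mul(Rational(-244871, 6444), Pow(Add(6558, 606540980), -1)) = Mul(Rational(-244871, 6444), Pow(606547538, -1)) = Mul(Rational(-244871, 6444), Rational(1, 606547538)) = Rational(-244871, 3908592334872)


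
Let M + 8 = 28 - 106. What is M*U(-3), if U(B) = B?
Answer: 258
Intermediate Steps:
M = -86 (M = -8 + (28 - 106) = -8 - 78 = -86)
M*U(-3) = -86*(-3) = 258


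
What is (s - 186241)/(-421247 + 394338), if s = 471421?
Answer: -285180/26909 ≈ -10.598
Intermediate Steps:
(s - 186241)/(-421247 + 394338) = (471421 - 186241)/(-421247 + 394338) = 285180/(-26909) = 285180*(-1/26909) = -285180/26909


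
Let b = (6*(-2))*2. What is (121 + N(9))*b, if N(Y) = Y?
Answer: -3120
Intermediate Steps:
b = -24 (b = -12*2 = -24)
(121 + N(9))*b = (121 + 9)*(-24) = 130*(-24) = -3120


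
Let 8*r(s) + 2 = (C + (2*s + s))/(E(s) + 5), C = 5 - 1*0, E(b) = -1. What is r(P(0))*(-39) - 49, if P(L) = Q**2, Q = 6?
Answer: -5663/32 ≈ -176.97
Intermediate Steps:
C = 5 (C = 5 + 0 = 5)
P(L) = 36 (P(L) = 6**2 = 36)
r(s) = -3/32 + 3*s/32 (r(s) = -1/4 + ((5 + (2*s + s))/(-1 + 5))/8 = -1/4 + ((5 + 3*s)/4)/8 = -1/4 + ((5 + 3*s)*(1/4))/8 = -1/4 + (5/4 + 3*s/4)/8 = -1/4 + (5/32 + 3*s/32) = -3/32 + 3*s/32)
r(P(0))*(-39) - 49 = (-3/32 + (3/32)*36)*(-39) - 49 = (-3/32 + 27/8)*(-39) - 49 = (105/32)*(-39) - 49 = -4095/32 - 49 = -5663/32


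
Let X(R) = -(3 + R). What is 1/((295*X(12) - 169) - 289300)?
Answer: -1/293894 ≈ -3.4026e-6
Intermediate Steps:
X(R) = -3 - R
1/((295*X(12) - 169) - 289300) = 1/((295*(-3 - 1*12) - 169) - 289300) = 1/((295*(-3 - 12) - 169) - 289300) = 1/((295*(-15) - 169) - 289300) = 1/((-4425 - 169) - 289300) = 1/(-4594 - 289300) = 1/(-293894) = -1/293894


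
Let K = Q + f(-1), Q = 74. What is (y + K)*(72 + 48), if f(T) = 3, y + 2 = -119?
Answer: -5280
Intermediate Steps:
y = -121 (y = -2 - 119 = -121)
K = 77 (K = 74 + 3 = 77)
(y + K)*(72 + 48) = (-121 + 77)*(72 + 48) = -44*120 = -5280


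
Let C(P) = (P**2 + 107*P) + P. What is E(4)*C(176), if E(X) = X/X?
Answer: 49984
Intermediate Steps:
E(X) = 1
C(P) = P**2 + 108*P
E(4)*C(176) = 1*(176*(108 + 176)) = 1*(176*284) = 1*49984 = 49984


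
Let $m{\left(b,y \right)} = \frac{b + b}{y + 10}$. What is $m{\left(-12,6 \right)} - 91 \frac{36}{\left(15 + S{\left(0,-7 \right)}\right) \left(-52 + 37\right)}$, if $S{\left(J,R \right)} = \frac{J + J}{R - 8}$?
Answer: $\frac{653}{50} \approx 13.06$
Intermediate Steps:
$S{\left(J,R \right)} = \frac{2 J}{-8 + R}$
$m{\left(b,y \right)} = \frac{2 b}{10 + y}$
$m{\left(-12,6 \right)} - 91 \frac{36}{\left(15 + S{\left(0,-7 \right)}\right) \left(-52 + 37\right)} = 2 \left(-12\right) \frac{1}{10 + 6} - 91 \frac{36}{\left(15 + 2 \cdot 0 \frac{1}{-8 - 7}\right) \left(-52 + 37\right)} = 2 \left(-12\right) \frac{1}{16} - 91 \frac{36}{\left(15 + 2 \cdot 0 \frac{1}{-15}\right) \left(-15\right)} = 2 \left(-12\right) \frac{1}{16} - 91 \frac{36}{\left(15 + 2 \cdot 0 \left(- \frac{1}{15}\right)\right) \left(-15\right)} = - \frac{3}{2} - 91 \frac{36}{\left(15 + 0\right) \left(-15\right)} = - \frac{3}{2} - 91 \frac{36}{15 \left(-15\right)} = - \frac{3}{2} - 91 \frac{36}{-225} = - \frac{3}{2} - 91 \cdot 36 \left(- \frac{1}{225}\right) = - \frac{3}{2} - - \frac{364}{25} = - \frac{3}{2} + \frac{364}{25} = \frac{653}{50}$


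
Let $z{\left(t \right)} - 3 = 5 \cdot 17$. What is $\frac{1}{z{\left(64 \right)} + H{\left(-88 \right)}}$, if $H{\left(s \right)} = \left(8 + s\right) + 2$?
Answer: $\frac{1}{10} \approx 0.1$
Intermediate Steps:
$H{\left(s \right)} = 10 + s$
$z{\left(t \right)} = 88$ ($z{\left(t \right)} = 3 + 5 \cdot 17 = 3 + 85 = 88$)
$\frac{1}{z{\left(64 \right)} + H{\left(-88 \right)}} = \frac{1}{88 + \left(10 - 88\right)} = \frac{1}{88 - 78} = \frac{1}{10}$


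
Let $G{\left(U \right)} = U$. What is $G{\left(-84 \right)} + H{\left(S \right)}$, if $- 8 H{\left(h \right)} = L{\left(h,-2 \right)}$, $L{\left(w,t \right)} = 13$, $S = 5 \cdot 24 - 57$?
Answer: $- \frac{685}{8} \approx -85.625$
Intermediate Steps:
$S = 63$ ($S = 120 - 57 = 63$)
$H{\left(h \right)} = - \frac{13}{8}$ ($H{\left(h \right)} = \left(- \frac{1}{8}\right) 13 = - \frac{13}{8}$)
$G{\left(-84 \right)} + H{\left(S \right)} = -84 - \frac{13}{8} = - \frac{685}{8}$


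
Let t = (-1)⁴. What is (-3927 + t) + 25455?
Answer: 21529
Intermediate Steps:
t = 1
(-3927 + t) + 25455 = (-3927 + 1) + 25455 = -3926 + 25455 = 21529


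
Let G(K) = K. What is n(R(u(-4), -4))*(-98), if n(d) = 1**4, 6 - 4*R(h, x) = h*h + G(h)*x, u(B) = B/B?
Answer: -98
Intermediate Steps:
u(B) = 1
R(h, x) = 3/2 - h**2/4 - h*x/4 (R(h, x) = 3/2 - (h*h + h*x)/4 = 3/2 - (h**2 + h*x)/4 = 3/2 + (-h**2/4 - h*x/4) = 3/2 - h**2/4 - h*x/4)
n(d) = 1
n(R(u(-4), -4))*(-98) = 1*(-98) = -98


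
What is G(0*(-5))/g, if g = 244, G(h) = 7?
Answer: 7/244 ≈ 0.028689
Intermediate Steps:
G(0*(-5))/g = 7/244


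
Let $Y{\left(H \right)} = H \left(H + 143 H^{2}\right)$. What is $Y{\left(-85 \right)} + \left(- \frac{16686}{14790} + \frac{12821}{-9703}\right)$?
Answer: $- \frac{2100293800959558}{23917895} \approx -8.7813 \cdot 10^{7}$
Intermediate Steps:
$Y{\left(-85 \right)} + \left(- \frac{16686}{14790} + \frac{12821}{-9703}\right) = \left(-85\right)^{2} \left(1 + 143 \left(-85\right)\right) + \left(- \frac{16686}{14790} + \frac{12821}{-9703}\right) = 7225 \left(1 - 12155\right) + \left(\left(-16686\right) \frac{1}{14790} + 12821 \left(- \frac{1}{9703}\right)\right) = 7225 \left(-12154\right) - \frac{58587808}{23917895} = -87812650 - \frac{58587808}{23917895} = - \frac{2100293800959558}{23917895}$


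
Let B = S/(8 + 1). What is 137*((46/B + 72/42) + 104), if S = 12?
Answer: 268931/14 ≈ 19209.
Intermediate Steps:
B = 4/3 (B = 12/(8 + 1) = 12/9 = (⅑)*12 = 4/3 ≈ 1.3333)
137*((46/B + 72/42) + 104) = 137*((46/(4/3) + 72/42) + 104) = 137*((46*(¾) + 72*(1/42)) + 104) = 137*((69/2 + 12/7) + 104) = 137*(507/14 + 104) = 137*(1963/14) = 268931/14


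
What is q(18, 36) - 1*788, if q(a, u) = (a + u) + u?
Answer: -698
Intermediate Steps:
q(a, u) = a + 2*u
q(18, 36) - 1*788 = (18 + 2*36) - 1*788 = (18 + 72) - 788 = 90 - 788 = -698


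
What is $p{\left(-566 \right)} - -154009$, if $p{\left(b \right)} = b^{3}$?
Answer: $-181167487$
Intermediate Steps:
$p{\left(-566 \right)} - -154009 = \left(-566\right)^{3} - -154009 = -181321496 + 154009 = -181167487$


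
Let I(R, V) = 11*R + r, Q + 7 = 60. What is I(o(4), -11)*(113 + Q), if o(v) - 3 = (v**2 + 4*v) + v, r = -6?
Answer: 70218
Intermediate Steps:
Q = 53 (Q = -7 + 60 = 53)
o(v) = 3 + v**2 + 5*v (o(v) = 3 + ((v**2 + 4*v) + v) = 3 + (v**2 + 5*v) = 3 + v**2 + 5*v)
I(R, V) = -6 + 11*R (I(R, V) = 11*R - 6 = -6 + 11*R)
I(o(4), -11)*(113 + Q) = (-6 + 11*(3 + 4**2 + 5*4))*(113 + 53) = (-6 + 11*(3 + 16 + 20))*166 = (-6 + 11*39)*166 = (-6 + 429)*166 = 423*166 = 70218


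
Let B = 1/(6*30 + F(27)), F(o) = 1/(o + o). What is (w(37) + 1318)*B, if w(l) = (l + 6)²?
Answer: 171018/9721 ≈ 17.593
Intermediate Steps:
F(o) = 1/(2*o)
B = 54/9721 (B = 1/(6*30 + (½)/27) = 1/(180 + (½)*(1/27)) = 1/(180 + 1/54) = 1/(9721/54) = 54/9721 ≈ 0.0055550)
w(l) = (6 + l)²
(w(37) + 1318)*B = ((6 + 37)² + 1318)*(54/9721) = (43² + 1318)*(54/9721) = (1849 + 1318)*(54/9721) = 3167*(54/9721) = 171018/9721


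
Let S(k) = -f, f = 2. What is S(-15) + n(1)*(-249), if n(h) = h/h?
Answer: -251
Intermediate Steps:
S(k) = -2 (S(k) = -1*2 = -2)
n(h) = 1
S(-15) + n(1)*(-249) = -2 + 1*(-249) = -2 - 249 = -251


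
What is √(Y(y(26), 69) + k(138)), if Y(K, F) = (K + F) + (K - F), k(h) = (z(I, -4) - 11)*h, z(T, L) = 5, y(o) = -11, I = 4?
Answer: 5*I*√34 ≈ 29.155*I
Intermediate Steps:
k(h) = -6*h (k(h) = (5 - 11)*h = -6*h)
Y(K, F) = 2*K (Y(K, F) = (F + K) + (K - F) = 2*K)
√(Y(y(26), 69) + k(138)) = √(2*(-11) - 6*138) = √(-22 - 828) = √(-850) = 5*I*√34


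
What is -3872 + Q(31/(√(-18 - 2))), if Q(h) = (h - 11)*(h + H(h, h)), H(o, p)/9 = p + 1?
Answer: -8903/2 + 3131*I*√5/10 ≈ -4451.5 + 700.11*I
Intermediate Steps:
H(o, p) = 9 + 9*p (H(o, p) = 9*(p + 1) = 9*(1 + p) = 9 + 9*p)
Q(h) = (-11 + h)*(9 + 10*h) (Q(h) = (h - 11)*(h + (9 + 9*h)) = (-11 + h)*(9 + 10*h))
-3872 + Q(31/(√(-18 - 2))) = -3872 + (-99 - 3131/(√(-18 - 2)) + 10*(31/(√(-18 - 2)))²) = -3872 + (-99 - 3131/(√(-20)) + 10*(31/(√(-20)))²) = -3872 + (-99 - 3131/(2*I*√5) + 10*(31/((2*I*√5)))²) = -3872 + (-99 - 3131*(-I*√5/10) + 10*(31*(-I*√5/10))²) = -3872 + (-99 - (-3131)*I*√5/10 + 10*(-31*I*√5/10)²) = -3872 + (-99 + 3131*I*√5/10 + 10*(-961/20)) = -3872 + (-99 + 3131*I*√5/10 - 961/2) = -3872 + (-1159/2 + 3131*I*√5/10) = -8903/2 + 3131*I*√5/10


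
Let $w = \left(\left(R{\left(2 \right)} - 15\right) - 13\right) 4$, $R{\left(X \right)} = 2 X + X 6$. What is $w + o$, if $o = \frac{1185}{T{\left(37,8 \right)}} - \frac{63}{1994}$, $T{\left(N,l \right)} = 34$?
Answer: $- \frac{223365}{16949} \approx -13.179$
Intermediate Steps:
$R{\left(X \right)} = 8 X$ ($R{\left(X \right)} = 2 X + 6 X = 8 X$)
$o = \frac{590187}{16949}$ ($o = \frac{1185}{34} - \frac{63}{1994} = \frac{590187}{16949} \approx 34.821$)
$w = -48$ ($w = \left(\left(8 \cdot 2 - 15\right) - 13\right) 4 = \left(\left(16 - 15\right) - 13\right) 4 = \left(1 - 13\right) 4 = \left(-12\right) 4 = -48$)
$w + o = -48 + \frac{590187}{16949} = - \frac{223365}{16949}$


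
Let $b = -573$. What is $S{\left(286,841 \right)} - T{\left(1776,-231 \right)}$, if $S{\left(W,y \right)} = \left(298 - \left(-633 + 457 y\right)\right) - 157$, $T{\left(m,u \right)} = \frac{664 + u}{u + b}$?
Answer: $- \frac{308384219}{804} \approx -3.8356 \cdot 10^{5}$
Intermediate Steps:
$T{\left(m,u \right)} = \frac{664 + u}{-573 + u}$ ($T{\left(m,u \right)} = \frac{664 + u}{u - 573} = \frac{664 + u}{-573 + u}$)
$S{\left(W,y \right)} = 774 - 457 y$ ($S{\left(W,y \right)} = \left(298 - \left(-633 + 457 y\right)\right) - 157 = \left(931 - 457 y\right) - 157 = 774 - 457 y$)
$S{\left(286,841 \right)} - T{\left(1776,-231 \right)} = \left(774 - 384337\right) - \frac{664 - 231}{-573 - 231} = \left(774 - 384337\right) - \frac{1}{-804} \cdot 433 = -383563 - \left(- \frac{1}{804}\right) 433 = -383563 - - \frac{433}{804} = -383563 + \frac{433}{804} = - \frac{308384219}{804}$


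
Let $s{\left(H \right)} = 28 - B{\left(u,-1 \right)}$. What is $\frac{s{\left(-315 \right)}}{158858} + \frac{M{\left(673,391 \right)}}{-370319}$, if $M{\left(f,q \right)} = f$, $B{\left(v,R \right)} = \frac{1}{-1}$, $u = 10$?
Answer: $- \frac{96172183}{58828135702} \approx -0.0016348$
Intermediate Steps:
$B{\left(v,R \right)} = -1$
$s{\left(H \right)} = 29$ ($s{\left(H \right)} = 28 - -1 = 28 + 1 = 29$)
$\frac{s{\left(-315 \right)}}{158858} + \frac{M{\left(673,391 \right)}}{-370319} = \frac{29}{158858} + \frac{673}{-370319} = 29 \cdot \frac{1}{158858} + 673 \left(- \frac{1}{370319}\right) = \frac{29}{158858} - \frac{673}{370319} = - \frac{96172183}{58828135702}$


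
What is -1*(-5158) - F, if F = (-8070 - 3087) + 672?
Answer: 15643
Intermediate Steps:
F = -10485 (F = -11157 + 672 = -10485)
-1*(-5158) - F = -1*(-5158) - 1*(-10485) = 5158 + 10485 = 15643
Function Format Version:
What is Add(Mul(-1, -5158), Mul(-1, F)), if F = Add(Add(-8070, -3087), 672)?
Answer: 15643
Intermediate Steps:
F = -10485 (F = Add(-11157, 672) = -10485)
Add(Mul(-1, -5158), Mul(-1, F)) = Add(Mul(-1, -5158), Mul(-1, -10485)) = Add(5158, 10485) = 15643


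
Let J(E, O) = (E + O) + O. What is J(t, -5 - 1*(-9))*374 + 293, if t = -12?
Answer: -1203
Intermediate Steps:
J(E, O) = E + 2*O
J(t, -5 - 1*(-9))*374 + 293 = (-12 + 2*(-5 - 1*(-9)))*374 + 293 = (-12 + 2*(-5 + 9))*374 + 293 = (-12 + 2*4)*374 + 293 = (-12 + 8)*374 + 293 = -4*374 + 293 = -1496 + 293 = -1203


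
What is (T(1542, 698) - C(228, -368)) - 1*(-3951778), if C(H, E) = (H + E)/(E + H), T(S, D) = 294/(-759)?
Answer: 999799483/253 ≈ 3.9518e+6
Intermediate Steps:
T(S, D) = -98/253 (T(S, D) = 294*(-1/759) = -98/253)
C(H, E) = 1 (C(H, E) = (E + H)/(E + H) = 1)
(T(1542, 698) - C(228, -368)) - 1*(-3951778) = (-98/253 - 1*1) - 1*(-3951778) = (-98/253 - 1) + 3951778 = -351/253 + 3951778 = 999799483/253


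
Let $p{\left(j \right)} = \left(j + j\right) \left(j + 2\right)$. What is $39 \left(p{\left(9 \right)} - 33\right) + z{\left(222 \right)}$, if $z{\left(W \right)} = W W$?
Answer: $55719$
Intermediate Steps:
$p{\left(j \right)} = 2 j \left(2 + j\right)$
$z{\left(W \right)} = W^{2}$
$39 \left(p{\left(9 \right)} - 33\right) + z{\left(222 \right)} = 39 \left(2 \cdot 9 \left(2 + 9\right) - 33\right) + 222^{2} = 39 \left(2 \cdot 9 \cdot 11 - 33\right) + 49284 = 39 \left(198 - 33\right) + 49284 = 39 \cdot 165 + 49284 = 6435 + 49284 = 55719$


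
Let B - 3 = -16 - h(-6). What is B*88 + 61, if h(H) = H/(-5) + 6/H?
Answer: -5503/5 ≈ -1100.6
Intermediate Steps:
h(H) = 6/H - H/5 (h(H) = H*(-1/5) + 6/H = -H/5 + 6/H = 6/H - H/5)
B = -66/5 (B = 3 + (-16 - (6/(-6) - 1/5*(-6))) = 3 + (-16 - (6*(-1/6) + 6/5)) = 3 + (-16 - (-1 + 6/5)) = 3 + (-16 - 1*1/5) = 3 + (-16 - 1/5) = 3 - 81/5 = -66/5 ≈ -13.200)
B*88 + 61 = -66/5*88 + 61 = -5808/5 + 61 = -5503/5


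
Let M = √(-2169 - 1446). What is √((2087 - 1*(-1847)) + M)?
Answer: √(3934 + I*√3615) ≈ 62.723 + 0.4793*I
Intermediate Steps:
M = I*√3615 (M = √(-3615) = I*√3615 ≈ 60.125*I)
√((2087 - 1*(-1847)) + M) = √((2087 - 1*(-1847)) + I*√3615) = √((2087 + 1847) + I*√3615) = √(3934 + I*√3615)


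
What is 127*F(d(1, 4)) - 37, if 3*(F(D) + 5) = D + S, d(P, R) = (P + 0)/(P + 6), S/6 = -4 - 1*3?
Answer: -51323/21 ≈ -2444.0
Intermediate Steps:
S = -42 (S = 6*(-4 - 1*3) = 6*(-4 - 3) = 6*(-7) = -42)
d(P, R) = P/(6 + P)
F(D) = -19 + D/3 (F(D) = -5 + (D - 42)/3 = -5 + (-42 + D)/3 = -5 + (-14 + D/3) = -19 + D/3)
127*F(d(1, 4)) - 37 = 127*(-19 + (1/(6 + 1))/3) - 37 = 127*(-19 + (1/7)/3) - 37 = 127*(-19 + (1*(⅐))/3) - 37 = 127*(-19 + (⅓)*(⅐)) - 37 = 127*(-19 + 1/21) - 37 = 127*(-398/21) - 37 = -50546/21 - 37 = -51323/21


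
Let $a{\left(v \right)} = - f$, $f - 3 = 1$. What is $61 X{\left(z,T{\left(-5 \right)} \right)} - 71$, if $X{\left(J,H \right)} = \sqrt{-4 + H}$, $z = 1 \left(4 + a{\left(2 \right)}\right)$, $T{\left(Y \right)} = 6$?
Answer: $-71 + 61 \sqrt{2} \approx 15.267$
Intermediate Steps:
$f = 4$ ($f = 3 + 1 = 4$)
$a{\left(v \right)} = -4$ ($a{\left(v \right)} = \left(-1\right) 4 = -4$)
$z = 0$ ($z = 1 \left(4 - 4\right) = 1 \cdot 0 = 0$)
$61 X{\left(z,T{\left(-5 \right)} \right)} - 71 = 61 \sqrt{-4 + 6} - 71 = 61 \sqrt{2} - 71 = -71 + 61 \sqrt{2}$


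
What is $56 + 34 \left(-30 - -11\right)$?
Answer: $-590$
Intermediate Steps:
$56 + 34 \left(-30 - -11\right) = 56 + 34 \left(-30 + \left(-12 + 23\right)\right) = 56 + 34 \left(-30 + 11\right) = 56 + 34 \left(-19\right) = 56 - 646 = -590$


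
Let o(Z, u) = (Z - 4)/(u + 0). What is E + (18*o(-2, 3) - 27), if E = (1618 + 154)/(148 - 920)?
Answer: -12602/193 ≈ -65.295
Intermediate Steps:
o(Z, u) = (-4 + Z)/u
E = -443/193 (E = 1772/(-772) = 1772*(-1/772) = -443/193 ≈ -2.2953)
E + (18*o(-2, 3) - 27) = -443/193 + (18*((-4 - 2)/3) - 27) = -443/193 + (18*((⅓)*(-6)) - 27) = -443/193 + (18*(-2) - 27) = -443/193 + (-36 - 27) = -443/193 - 63 = -12602/193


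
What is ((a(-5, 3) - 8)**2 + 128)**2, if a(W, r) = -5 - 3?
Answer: 147456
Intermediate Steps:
a(W, r) = -8
((a(-5, 3) - 8)**2 + 128)**2 = ((-8 - 8)**2 + 128)**2 = ((-16)**2 + 128)**2 = (256 + 128)**2 = 384**2 = 147456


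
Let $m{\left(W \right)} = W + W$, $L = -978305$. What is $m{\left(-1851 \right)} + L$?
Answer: $-982007$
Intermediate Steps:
$m{\left(W \right)} = 2 W$
$m{\left(-1851 \right)} + L = 2 \left(-1851\right) - 978305 = -3702 - 978305 = -982007$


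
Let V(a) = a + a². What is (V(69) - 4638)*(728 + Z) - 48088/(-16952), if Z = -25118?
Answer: -9923016709/2119 ≈ -4.6829e+6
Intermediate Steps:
(V(69) - 4638)*(728 + Z) - 48088/(-16952) = (69*(1 + 69) - 4638)*(728 - 25118) - 48088/(-16952) = (69*70 - 4638)*(-24390) - 48088*(-1)/16952 = (4830 - 4638)*(-24390) - 1*(-6011/2119) = 192*(-24390) + 6011/2119 = -4682880 + 6011/2119 = -9923016709/2119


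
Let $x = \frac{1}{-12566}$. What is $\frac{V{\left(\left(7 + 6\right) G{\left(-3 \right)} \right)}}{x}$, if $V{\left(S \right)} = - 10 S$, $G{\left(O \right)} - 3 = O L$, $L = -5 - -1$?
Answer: $24503700$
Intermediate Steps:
$L = -4$ ($L = -5 + 1 = -4$)
$G{\left(O \right)} = 3 - 4 O$ ($G{\left(O \right)} = 3 + O \left(-4\right) = 3 - 4 O$)
$x = - \frac{1}{12566} \approx -7.958 \cdot 10^{-5}$
$\frac{V{\left(\left(7 + 6\right) G{\left(-3 \right)} \right)}}{x} = \frac{\left(-10\right) \left(7 + 6\right) \left(3 - -12\right)}{- \frac{1}{12566}} = - 10 \cdot 13 \left(3 + 12\right) \left(-12566\right) = - 10 \cdot 13 \cdot 15 \left(-12566\right) = \left(-10\right) 195 \left(-12566\right) = \left(-1950\right) \left(-12566\right) = 24503700$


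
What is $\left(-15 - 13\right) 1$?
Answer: $-28$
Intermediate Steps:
$\left(-15 - 13\right) 1 = \left(-28\right) 1 = -28$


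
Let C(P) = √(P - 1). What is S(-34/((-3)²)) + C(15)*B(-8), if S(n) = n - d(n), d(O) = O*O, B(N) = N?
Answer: -1462/81 - 8*√14 ≈ -47.983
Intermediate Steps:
C(P) = √(-1 + P)
d(O) = O²
S(n) = n - n²
S(-34/((-3)²)) + C(15)*B(-8) = (-34/((-3)²))*(1 - (-34)/((-3)²)) + √(-1 + 15)*(-8) = (-34/9)*(1 - (-34)/9) + √14*(-8) = (-34*⅑)*(1 - (-34)/9) - 8*√14 = -34*(1 - 1*(-34/9))/9 - 8*√14 = -34*(1 + 34/9)/9 - 8*√14 = -34/9*43/9 - 8*√14 = -1462/81 - 8*√14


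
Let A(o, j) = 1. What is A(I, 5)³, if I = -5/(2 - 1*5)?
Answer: 1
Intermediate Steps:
I = 5/3 (I = -5/(2 - 5) = -5/(-3) = -5*(-⅓) = 5/3 ≈ 1.6667)
A(I, 5)³ = 1³ = 1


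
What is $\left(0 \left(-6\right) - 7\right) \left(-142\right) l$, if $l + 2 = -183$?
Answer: $-183890$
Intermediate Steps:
$l = -185$ ($l = -2 - 183 = -185$)
$\left(0 \left(-6\right) - 7\right) \left(-142\right) l = \left(0 \left(-6\right) - 7\right) \left(-142\right) \left(-185\right) = \left(0 - 7\right) \left(-142\right) \left(-185\right) = \left(-7\right) \left(-142\right) \left(-185\right) = 994 \left(-185\right) = -183890$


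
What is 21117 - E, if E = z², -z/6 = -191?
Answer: -1292199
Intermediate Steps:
z = 1146 (z = -6*(-191) = 1146)
E = 1313316 (E = 1146² = 1313316)
21117 - E = 21117 - 1*1313316 = 21117 - 1313316 = -1292199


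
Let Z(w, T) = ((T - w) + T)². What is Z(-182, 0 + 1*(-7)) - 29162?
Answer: -938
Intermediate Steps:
Z(w, T) = (-w + 2*T)²
Z(-182, 0 + 1*(-7)) - 29162 = (-1*(-182) + 2*(0 + 1*(-7)))² - 29162 = (182 + 2*(0 - 7))² - 29162 = (182 + 2*(-7))² - 29162 = (182 - 14)² - 29162 = 168² - 29162 = 28224 - 29162 = -938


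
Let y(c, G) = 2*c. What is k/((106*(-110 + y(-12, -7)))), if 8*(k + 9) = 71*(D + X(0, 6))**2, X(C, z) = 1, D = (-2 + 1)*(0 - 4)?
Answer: -1703/113632 ≈ -0.014987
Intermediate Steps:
D = 4 (D = -1*(-4) = 4)
k = 1703/8 (k = -9 + (71*(4 + 1)**2)/8 = -9 + (71*5**2)/8 = -9 + (71*25)/8 = -9 + (1/8)*1775 = -9 + 1775/8 = 1703/8 ≈ 212.88)
k/((106*(-110 + y(-12, -7)))) = 1703/(8*((106*(-110 + 2*(-12))))) = 1703/(8*((106*(-110 - 24)))) = 1703/(8*((106*(-134)))) = (1703/8)/(-14204) = (1703/8)*(-1/14204) = -1703/113632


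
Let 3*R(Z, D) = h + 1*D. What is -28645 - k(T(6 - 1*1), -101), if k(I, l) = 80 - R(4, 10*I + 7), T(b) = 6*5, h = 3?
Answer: -85865/3 ≈ -28622.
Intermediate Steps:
R(Z, D) = 1 + D/3 (R(Z, D) = (3 + 1*D)/3 = (3 + D)/3 = 1 + D/3)
T(b) = 30
k(I, l) = 230/3 - 10*I/3 (k(I, l) = 80 - (1 + (10*I + 7)/3) = 80 - (1 + (7 + 10*I)/3) = 80 - (1 + (7/3 + 10*I/3)) = 80 - (10/3 + 10*I/3) = 80 + (-10/3 - 10*I/3) = 230/3 - 10*I/3)
-28645 - k(T(6 - 1*1), -101) = -28645 - (230/3 - 10/3*30) = -28645 - (230/3 - 100) = -28645 - 1*(-70/3) = -28645 + 70/3 = -85865/3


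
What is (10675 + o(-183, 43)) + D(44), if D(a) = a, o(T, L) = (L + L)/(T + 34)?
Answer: 1597045/149 ≈ 10718.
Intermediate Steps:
o(T, L) = 2*L/(34 + T) (o(T, L) = (2*L)/(34 + T) = 2*L/(34 + T))
(10675 + o(-183, 43)) + D(44) = (10675 + 2*43/(34 - 183)) + 44 = (10675 + 2*43/(-149)) + 44 = (10675 + 2*43*(-1/149)) + 44 = (10675 - 86/149) + 44 = 1590489/149 + 44 = 1597045/149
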